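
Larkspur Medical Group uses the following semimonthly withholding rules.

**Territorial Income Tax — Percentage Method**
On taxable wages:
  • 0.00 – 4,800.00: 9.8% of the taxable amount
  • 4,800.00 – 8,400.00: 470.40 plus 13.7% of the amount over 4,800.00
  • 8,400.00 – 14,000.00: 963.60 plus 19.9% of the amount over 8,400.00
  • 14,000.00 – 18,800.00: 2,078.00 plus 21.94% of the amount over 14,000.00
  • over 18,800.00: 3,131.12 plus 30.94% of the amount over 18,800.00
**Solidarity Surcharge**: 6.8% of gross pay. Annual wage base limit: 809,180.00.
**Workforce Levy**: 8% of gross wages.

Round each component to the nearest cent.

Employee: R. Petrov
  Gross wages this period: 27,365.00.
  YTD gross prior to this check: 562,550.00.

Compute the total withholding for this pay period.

9,831.15

Territorial Income Tax: taxable = 27,365.00
  3,131.12 + 30.94% × (27,365.00 − 18,800.00) = 3,131.12 + 30.94% × 8,565.00 = 5,781.13
Solidarity Surcharge: 6.8% × 27,365.00 = 1,860.82
Workforce Levy: 8% × 27,365.00 = 2,189.20
Total: 5,781.13 + 1,860.82 + 2,189.20 = 9,831.15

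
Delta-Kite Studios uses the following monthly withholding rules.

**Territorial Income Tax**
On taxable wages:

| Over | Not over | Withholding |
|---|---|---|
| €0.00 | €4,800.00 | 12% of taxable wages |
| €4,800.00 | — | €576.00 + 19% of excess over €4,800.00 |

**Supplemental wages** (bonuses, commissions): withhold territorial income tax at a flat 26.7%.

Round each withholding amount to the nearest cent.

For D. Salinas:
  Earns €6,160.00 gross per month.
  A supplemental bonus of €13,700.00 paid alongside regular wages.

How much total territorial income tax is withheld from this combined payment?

Territorial Income Tax: taxable = €6,160.00
  €576.00 + 19% × (€6,160.00 − €4,800.00) = €576.00 + 19% × €1,360.00 = €834.40
Supplemental (26.7% flat on bonus): 26.7% × €13,700.00 = €3,657.90
Total territorial income tax: €834.40 + €3,657.90 = €4,492.30

€4,492.30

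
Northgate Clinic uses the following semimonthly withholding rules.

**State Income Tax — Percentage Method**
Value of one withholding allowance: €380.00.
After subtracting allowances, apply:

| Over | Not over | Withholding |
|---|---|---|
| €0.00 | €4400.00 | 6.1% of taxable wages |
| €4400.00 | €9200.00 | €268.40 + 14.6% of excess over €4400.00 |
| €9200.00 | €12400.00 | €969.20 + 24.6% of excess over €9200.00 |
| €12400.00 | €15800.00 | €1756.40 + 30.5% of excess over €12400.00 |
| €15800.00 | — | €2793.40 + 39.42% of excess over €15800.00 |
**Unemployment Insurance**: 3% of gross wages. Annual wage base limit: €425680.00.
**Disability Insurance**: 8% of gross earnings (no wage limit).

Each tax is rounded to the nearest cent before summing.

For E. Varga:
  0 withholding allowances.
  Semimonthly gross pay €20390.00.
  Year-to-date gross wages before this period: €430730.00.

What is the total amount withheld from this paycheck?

State Income Tax: taxable = €20390.00
  €2793.40 + 39.42% × (€20390.00 − €15800.00) = €2793.40 + 39.42% × €4590.00 = €4602.78
Unemployment Insurance: YTD €430730.00 ≥ cap €425680.00 → €0.00
Disability Insurance: 8% × €20390.00 = €1631.20
Total: €4602.78 + €0.00 + €1631.20 = €6233.98

€6233.98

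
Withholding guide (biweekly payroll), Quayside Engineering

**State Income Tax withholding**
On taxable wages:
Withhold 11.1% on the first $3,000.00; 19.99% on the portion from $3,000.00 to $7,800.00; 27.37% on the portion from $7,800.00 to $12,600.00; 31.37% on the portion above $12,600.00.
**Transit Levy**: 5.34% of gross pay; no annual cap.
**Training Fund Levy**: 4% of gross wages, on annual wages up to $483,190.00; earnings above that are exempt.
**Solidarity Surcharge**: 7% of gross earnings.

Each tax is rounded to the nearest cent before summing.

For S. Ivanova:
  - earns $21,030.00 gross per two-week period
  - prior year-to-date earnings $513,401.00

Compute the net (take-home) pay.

State Income Tax: taxable = $21,030.00
  $2,606.28 + 31.37% × ($21,030.00 − $12,600.00) = $2,606.28 + 31.37% × $8,430.00 = $5,250.77
Transit Levy: 5.34% × $21,030.00 = $1,123.00
Training Fund Levy: YTD $513,401.00 ≥ cap $483,190.00 → $0.00
Solidarity Surcharge: 7% × $21,030.00 = $1,472.10
Total withheld: $5,250.77 + $1,123.00 + $0.00 + $1,472.10 = $7,845.87
Net pay: $21,030.00 − $7,845.87 = $13,184.13

$13,184.13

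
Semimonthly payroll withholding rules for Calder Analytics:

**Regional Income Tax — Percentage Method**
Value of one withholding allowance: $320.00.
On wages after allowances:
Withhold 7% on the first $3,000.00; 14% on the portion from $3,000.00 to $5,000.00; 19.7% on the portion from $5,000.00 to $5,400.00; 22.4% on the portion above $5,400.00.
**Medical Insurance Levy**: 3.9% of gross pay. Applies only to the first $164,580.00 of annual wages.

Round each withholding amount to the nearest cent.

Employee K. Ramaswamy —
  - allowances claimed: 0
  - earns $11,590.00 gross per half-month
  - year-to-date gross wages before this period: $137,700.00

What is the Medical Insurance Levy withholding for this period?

Medical Insurance Levy: 3.9% × $11,590.00 = $452.01

$452.01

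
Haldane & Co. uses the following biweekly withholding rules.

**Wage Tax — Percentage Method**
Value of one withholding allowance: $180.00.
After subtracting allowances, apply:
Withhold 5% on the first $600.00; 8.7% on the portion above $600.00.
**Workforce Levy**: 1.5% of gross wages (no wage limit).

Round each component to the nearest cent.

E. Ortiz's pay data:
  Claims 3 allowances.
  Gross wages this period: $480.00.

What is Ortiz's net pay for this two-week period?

$472.80

Wage Tax: taxable = $480.00 − 3×$180.00 = $-60.00
  Taxable ≤ 0 → $0.00
Workforce Levy: 1.5% × $480.00 = $7.20
Total withheld: $0.00 + $7.20 = $7.20
Net pay: $480.00 − $7.20 = $472.80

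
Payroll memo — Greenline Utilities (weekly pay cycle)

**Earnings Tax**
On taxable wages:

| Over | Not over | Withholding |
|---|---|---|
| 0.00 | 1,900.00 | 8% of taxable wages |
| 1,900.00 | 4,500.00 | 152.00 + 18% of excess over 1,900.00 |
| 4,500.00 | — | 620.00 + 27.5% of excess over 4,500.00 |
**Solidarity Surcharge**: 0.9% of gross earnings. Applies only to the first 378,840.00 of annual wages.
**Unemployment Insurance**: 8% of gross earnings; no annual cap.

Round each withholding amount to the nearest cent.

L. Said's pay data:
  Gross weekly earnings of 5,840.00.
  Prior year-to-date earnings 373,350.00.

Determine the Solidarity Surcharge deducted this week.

Solidarity Surcharge: cap 378,840.00 − YTD 373,350.00 = 5,490.00 subject; 0.9% × 5,490.00 = 49.41

49.41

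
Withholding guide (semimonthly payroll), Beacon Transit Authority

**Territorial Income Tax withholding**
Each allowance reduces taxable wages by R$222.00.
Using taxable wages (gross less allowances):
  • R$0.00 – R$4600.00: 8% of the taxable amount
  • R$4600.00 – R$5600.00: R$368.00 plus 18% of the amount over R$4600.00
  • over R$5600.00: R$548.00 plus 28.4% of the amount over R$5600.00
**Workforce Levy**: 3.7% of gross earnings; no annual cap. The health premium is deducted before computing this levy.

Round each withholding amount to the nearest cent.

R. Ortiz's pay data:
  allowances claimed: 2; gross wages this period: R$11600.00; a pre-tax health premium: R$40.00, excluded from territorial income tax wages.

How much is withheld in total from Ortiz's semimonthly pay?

R$2542.26

Territorial Income Tax: taxable = R$11600.00 − R$40.00 − 2×R$222.00 = R$11116.00
  R$548.00 + 28.4% × (R$11116.00 − R$5600.00) = R$548.00 + 28.4% × R$5516.00 = R$2114.54
Workforce Levy: 3.7% × R$11560.00 = R$427.72
Total: R$2114.54 + R$427.72 = R$2542.26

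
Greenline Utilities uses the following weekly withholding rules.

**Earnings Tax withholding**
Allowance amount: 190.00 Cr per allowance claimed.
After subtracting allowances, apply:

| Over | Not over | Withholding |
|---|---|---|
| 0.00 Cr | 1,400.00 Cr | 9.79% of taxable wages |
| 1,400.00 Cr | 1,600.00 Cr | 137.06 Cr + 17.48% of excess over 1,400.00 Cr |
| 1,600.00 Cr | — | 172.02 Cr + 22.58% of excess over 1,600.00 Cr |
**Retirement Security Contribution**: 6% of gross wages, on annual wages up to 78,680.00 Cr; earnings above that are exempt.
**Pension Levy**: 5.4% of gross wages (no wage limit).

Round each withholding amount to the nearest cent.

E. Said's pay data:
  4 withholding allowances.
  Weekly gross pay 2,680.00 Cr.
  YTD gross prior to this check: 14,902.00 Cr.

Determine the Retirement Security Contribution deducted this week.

Retirement Security Contribution: 6% × 2,680.00 Cr = 160.80 Cr

160.80 Cr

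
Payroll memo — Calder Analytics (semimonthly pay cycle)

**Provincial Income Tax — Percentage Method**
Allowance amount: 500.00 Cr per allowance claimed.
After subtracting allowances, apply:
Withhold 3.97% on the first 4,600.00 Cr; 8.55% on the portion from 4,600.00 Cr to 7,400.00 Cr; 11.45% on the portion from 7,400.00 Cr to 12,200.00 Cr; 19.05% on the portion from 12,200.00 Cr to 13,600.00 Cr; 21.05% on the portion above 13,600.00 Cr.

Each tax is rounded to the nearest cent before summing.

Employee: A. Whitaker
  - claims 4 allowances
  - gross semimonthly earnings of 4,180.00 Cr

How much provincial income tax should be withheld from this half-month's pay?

Provincial Income Tax: taxable = 4,180.00 Cr − 4×500.00 Cr = 2,180.00 Cr
  3.97% × 2,180.00 Cr = 86.55 Cr

86.55 Cr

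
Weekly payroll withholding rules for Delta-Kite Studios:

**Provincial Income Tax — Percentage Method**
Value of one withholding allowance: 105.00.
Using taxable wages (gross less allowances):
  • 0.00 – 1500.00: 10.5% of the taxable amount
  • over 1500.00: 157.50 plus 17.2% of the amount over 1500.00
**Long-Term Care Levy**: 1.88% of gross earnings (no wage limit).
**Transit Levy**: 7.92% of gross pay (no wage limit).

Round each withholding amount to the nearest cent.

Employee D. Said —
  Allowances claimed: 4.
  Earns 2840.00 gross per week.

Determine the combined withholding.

594.06

Provincial Income Tax: taxable = 2840.00 − 4×105.00 = 2420.00
  157.50 + 17.2% × (2420.00 − 1500.00) = 157.50 + 17.2% × 920.00 = 315.74
Long-Term Care Levy: 1.88% × 2840.00 = 53.39
Transit Levy: 7.92% × 2840.00 = 224.93
Total: 315.74 + 53.39 + 224.93 = 594.06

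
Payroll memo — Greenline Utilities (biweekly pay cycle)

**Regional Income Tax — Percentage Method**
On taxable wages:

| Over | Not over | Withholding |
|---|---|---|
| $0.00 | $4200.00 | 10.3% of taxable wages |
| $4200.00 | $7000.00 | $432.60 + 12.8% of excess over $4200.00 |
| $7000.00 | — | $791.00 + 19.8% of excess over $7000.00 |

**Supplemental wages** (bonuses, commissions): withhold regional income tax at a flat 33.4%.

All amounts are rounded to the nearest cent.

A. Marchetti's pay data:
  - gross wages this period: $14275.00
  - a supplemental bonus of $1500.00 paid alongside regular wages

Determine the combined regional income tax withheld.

Regional Income Tax: taxable = $14275.00
  $791.00 + 19.8% × ($14275.00 − $7000.00) = $791.00 + 19.8% × $7275.00 = $2231.45
Supplemental (33.4% flat on bonus): 33.4% × $1500.00 = $501.00
Total regional income tax: $2231.45 + $501.00 = $2732.45

$2732.45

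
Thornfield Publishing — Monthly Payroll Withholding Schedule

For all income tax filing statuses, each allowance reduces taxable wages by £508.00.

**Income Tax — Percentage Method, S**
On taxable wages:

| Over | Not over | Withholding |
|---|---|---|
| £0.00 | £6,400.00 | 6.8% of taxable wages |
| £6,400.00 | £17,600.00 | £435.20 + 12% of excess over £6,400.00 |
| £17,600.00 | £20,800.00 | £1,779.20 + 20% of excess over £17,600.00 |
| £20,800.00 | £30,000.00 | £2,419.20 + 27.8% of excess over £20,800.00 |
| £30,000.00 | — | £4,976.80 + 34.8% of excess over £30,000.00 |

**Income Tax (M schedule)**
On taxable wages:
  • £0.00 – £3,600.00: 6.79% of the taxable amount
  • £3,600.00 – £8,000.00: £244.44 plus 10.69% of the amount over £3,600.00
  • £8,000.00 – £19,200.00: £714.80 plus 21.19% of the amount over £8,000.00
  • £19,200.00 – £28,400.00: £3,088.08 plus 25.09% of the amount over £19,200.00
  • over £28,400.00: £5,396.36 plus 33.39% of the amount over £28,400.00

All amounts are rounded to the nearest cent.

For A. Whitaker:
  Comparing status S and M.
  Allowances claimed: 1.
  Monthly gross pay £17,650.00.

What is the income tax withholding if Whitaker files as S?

£1,724.24

Income Tax (S): taxable = £17,650.00 − 1×£508.00 = £17,142.00
  £435.20 + 12% × (£17,142.00 − £6,400.00) = £435.20 + 12% × £10,742.00 = £1,724.24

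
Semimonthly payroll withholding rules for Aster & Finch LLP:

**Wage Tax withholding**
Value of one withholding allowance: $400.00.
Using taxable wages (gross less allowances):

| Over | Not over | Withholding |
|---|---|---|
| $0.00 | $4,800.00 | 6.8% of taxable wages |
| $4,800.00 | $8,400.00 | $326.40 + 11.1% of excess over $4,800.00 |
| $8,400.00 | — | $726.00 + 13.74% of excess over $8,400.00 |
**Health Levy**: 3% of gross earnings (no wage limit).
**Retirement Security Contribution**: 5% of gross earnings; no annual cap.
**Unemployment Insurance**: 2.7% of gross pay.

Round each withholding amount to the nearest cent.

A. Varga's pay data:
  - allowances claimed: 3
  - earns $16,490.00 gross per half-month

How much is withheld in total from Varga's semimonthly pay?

Wage Tax: taxable = $16,490.00 − 3×$400.00 = $15,290.00
  $726.00 + 13.74% × ($15,290.00 − $8,400.00) = $726.00 + 13.74% × $6,890.00 = $1,672.69
Health Levy: 3% × $16,490.00 = $494.70
Retirement Security Contribution: 5% × $16,490.00 = $824.50
Unemployment Insurance: 2.7% × $16,490.00 = $445.23
Total: $1,672.69 + $494.70 + $824.50 + $445.23 = $3,437.12

$3,437.12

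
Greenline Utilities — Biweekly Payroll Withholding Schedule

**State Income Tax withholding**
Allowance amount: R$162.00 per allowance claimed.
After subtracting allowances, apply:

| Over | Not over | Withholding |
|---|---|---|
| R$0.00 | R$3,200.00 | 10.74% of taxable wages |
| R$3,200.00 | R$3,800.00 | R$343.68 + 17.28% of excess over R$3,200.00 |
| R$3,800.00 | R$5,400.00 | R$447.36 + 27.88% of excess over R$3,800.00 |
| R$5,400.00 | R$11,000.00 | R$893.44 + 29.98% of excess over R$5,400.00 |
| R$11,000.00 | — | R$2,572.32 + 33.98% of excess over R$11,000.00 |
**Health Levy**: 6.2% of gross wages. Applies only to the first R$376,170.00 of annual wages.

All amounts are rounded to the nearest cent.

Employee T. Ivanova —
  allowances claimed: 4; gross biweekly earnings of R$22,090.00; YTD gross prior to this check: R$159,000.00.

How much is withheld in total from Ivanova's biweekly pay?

State Income Tax: taxable = R$22,090.00 − 4×R$162.00 = R$21,442.00
  R$2,572.32 + 33.98% × (R$21,442.00 − R$11,000.00) = R$2,572.32 + 33.98% × R$10,442.00 = R$6,120.51
Health Levy: 6.2% × R$22,090.00 = R$1,369.58
Total: R$6,120.51 + R$1,369.58 = R$7,490.09

R$7,490.09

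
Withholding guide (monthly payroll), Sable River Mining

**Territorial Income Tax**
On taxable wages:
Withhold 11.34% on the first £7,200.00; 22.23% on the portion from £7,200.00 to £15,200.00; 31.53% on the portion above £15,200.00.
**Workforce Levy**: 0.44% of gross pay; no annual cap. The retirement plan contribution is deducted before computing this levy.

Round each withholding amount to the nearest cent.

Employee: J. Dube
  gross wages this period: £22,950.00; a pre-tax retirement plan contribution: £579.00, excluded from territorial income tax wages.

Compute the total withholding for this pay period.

Territorial Income Tax: taxable = £22,950.00 − £579.00 = £22,371.00
  £2,594.88 + 31.53% × (£22,371.00 − £15,200.00) = £2,594.88 + 31.53% × £7,171.00 = £4,855.90
Workforce Levy: 0.44% × £22,371.00 = £98.43
Total: £4,855.90 + £98.43 = £4,954.33

£4,954.33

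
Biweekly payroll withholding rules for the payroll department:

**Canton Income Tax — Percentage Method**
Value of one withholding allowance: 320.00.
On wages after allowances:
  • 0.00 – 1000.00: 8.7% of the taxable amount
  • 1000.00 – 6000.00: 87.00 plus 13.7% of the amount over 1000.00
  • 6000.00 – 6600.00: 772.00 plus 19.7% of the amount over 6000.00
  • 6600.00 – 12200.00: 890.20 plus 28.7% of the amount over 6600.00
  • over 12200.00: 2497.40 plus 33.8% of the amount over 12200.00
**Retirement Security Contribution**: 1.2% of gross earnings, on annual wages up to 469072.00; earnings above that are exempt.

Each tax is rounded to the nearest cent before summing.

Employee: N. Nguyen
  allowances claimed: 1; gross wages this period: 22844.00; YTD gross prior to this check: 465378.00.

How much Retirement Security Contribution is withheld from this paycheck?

Retirement Security Contribution: cap 469072.00 − YTD 465378.00 = 3694.00 subject; 1.2% × 3694.00 = 44.33

44.33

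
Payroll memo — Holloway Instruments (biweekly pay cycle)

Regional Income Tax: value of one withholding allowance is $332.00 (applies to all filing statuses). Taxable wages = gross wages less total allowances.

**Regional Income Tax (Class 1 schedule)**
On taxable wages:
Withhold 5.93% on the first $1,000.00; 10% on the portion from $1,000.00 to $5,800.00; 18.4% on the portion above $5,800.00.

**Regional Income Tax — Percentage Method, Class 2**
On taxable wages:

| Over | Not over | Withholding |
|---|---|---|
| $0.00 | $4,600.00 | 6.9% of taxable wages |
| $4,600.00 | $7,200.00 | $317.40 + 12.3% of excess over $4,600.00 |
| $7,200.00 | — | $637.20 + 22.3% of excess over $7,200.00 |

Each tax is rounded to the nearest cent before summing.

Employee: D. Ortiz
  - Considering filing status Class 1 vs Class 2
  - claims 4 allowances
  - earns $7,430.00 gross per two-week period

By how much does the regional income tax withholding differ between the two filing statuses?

$92.72

Regional Income Tax (Class 1): taxable = $7,430.00 − 4×$332.00 = $6,102.00
  $539.30 + 18.4% × ($6,102.00 − $5,800.00) = $539.30 + 18.4% × $302.00 = $594.87
Regional Income Tax (Class 2): taxable = $7,430.00 − 4×$332.00 = $6,102.00
  $317.40 + 12.3% × ($6,102.00 − $4,600.00) = $317.40 + 12.3% × $1,502.00 = $502.15
Difference: |$594.87 − $502.15| = $92.72 (higher under Class 1)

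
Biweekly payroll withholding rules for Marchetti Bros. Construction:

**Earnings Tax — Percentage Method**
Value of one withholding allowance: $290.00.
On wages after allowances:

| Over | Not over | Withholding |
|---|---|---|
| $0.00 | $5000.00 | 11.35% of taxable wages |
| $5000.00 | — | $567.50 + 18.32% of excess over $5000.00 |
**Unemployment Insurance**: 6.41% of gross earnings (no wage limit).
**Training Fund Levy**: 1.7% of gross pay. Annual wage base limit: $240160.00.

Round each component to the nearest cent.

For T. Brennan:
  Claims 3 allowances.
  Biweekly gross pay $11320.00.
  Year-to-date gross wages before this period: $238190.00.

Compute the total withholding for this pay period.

$2325.04

Earnings Tax: taxable = $11320.00 − 3×$290.00 = $10450.00
  $567.50 + 18.32% × ($10450.00 − $5000.00) = $567.50 + 18.32% × $5450.00 = $1565.94
Unemployment Insurance: 6.41% × $11320.00 = $725.61
Training Fund Levy: cap $240160.00 − YTD $238190.00 = $1970.00 subject; 1.7% × $1970.00 = $33.49
Total: $1565.94 + $725.61 + $33.49 = $2325.04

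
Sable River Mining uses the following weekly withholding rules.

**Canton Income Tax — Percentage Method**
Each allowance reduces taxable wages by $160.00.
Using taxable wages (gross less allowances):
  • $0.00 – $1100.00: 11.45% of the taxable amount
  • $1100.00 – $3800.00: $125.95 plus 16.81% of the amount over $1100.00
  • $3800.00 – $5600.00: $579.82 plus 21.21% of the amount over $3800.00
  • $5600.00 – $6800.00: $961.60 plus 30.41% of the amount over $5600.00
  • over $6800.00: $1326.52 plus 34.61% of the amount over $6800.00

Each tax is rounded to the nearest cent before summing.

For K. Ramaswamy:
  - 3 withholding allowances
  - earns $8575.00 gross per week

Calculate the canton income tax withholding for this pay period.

Canton Income Tax: taxable = $8575.00 − 3×$160.00 = $8095.00
  $1326.52 + 34.61% × ($8095.00 − $6800.00) = $1326.52 + 34.61% × $1295.00 = $1774.72

$1774.72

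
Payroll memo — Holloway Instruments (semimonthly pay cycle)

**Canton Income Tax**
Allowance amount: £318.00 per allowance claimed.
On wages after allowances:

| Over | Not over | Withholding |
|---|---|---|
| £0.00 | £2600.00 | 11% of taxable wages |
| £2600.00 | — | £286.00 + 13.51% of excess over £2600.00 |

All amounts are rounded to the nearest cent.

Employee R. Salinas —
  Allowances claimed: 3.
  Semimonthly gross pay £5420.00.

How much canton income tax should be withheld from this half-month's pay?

£538.10

Canton Income Tax: taxable = £5420.00 − 3×£318.00 = £4466.00
  £286.00 + 13.51% × (£4466.00 − £2600.00) = £286.00 + 13.51% × £1866.00 = £538.10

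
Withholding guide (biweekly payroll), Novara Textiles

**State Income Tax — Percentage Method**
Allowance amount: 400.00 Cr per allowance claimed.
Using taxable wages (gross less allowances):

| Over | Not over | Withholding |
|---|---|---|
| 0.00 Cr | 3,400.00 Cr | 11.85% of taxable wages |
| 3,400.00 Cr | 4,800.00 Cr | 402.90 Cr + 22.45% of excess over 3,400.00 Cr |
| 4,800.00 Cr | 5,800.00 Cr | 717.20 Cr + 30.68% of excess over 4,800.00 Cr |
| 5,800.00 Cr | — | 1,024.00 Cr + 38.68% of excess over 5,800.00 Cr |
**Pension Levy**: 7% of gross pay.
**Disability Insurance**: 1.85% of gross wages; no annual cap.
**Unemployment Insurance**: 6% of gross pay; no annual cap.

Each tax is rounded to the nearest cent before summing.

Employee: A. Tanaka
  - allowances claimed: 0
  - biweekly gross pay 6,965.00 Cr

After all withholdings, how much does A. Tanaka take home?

State Income Tax: taxable = 6,965.00 Cr
  1,024.00 Cr + 38.68% × (6,965.00 Cr − 5,800.00 Cr) = 1,024.00 Cr + 38.68% × 1,165.00 Cr = 1,474.62 Cr
Pension Levy: 7% × 6,965.00 Cr = 487.55 Cr
Disability Insurance: 1.85% × 6,965.00 Cr = 128.85 Cr
Unemployment Insurance: 6% × 6,965.00 Cr = 417.90 Cr
Total withheld: 1,474.62 Cr + 487.55 Cr + 128.85 Cr + 417.90 Cr = 2,508.92 Cr
Net pay: 6,965.00 Cr − 2,508.92 Cr = 4,456.08 Cr

4,456.08 Cr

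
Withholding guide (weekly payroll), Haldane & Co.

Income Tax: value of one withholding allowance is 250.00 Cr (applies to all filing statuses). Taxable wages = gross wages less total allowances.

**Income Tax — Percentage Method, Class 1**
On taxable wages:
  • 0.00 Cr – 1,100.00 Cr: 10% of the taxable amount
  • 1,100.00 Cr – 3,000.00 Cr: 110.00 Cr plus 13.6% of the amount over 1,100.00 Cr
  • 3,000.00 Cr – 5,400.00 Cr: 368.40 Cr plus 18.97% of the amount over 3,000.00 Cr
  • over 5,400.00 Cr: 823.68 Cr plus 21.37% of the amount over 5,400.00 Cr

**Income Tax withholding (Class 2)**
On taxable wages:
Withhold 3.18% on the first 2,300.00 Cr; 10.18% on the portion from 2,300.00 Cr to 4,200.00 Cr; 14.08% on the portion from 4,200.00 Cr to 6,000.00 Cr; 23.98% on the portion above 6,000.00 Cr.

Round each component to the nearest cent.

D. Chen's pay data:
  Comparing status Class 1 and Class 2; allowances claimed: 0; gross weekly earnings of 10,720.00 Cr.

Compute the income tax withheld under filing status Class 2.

1,651.86 Cr

Income Tax (Class 2): taxable = 10,720.00 Cr
  520.00 Cr + 23.98% × (10,720.00 Cr − 6,000.00 Cr) = 520.00 Cr + 23.98% × 4,720.00 Cr = 1,651.86 Cr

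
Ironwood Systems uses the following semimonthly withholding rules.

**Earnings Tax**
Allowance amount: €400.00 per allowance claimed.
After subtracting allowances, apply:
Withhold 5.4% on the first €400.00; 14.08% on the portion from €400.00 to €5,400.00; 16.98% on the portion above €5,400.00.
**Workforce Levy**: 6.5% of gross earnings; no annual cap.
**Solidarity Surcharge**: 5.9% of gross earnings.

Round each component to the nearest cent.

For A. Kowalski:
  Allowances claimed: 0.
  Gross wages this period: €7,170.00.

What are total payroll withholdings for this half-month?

Earnings Tax: taxable = €7,170.00
  €725.60 + 16.98% × (€7,170.00 − €5,400.00) = €725.60 + 16.98% × €1,770.00 = €1,026.15
Workforce Levy: 6.5% × €7,170.00 = €466.05
Solidarity Surcharge: 5.9% × €7,170.00 = €423.03
Total: €1,026.15 + €466.05 + €423.03 = €1,915.23

€1,915.23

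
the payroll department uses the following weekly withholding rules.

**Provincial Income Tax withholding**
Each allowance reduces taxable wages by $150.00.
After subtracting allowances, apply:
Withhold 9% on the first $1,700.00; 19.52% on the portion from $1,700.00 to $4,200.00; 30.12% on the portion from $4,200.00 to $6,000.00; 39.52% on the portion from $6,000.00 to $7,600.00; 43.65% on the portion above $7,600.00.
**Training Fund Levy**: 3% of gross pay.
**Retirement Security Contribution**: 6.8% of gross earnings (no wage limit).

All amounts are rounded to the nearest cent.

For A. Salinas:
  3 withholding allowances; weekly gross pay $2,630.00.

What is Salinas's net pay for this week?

Provincial Income Tax: taxable = $2,630.00 − 3×$150.00 = $2,180.00
  $153.00 + 19.52% × ($2,180.00 − $1,700.00) = $153.00 + 19.52% × $480.00 = $246.70
Training Fund Levy: 3% × $2,630.00 = $78.90
Retirement Security Contribution: 6.8% × $2,630.00 = $178.84
Total withheld: $246.70 + $78.90 + $178.84 = $504.44
Net pay: $2,630.00 − $504.44 = $2,125.56

$2,125.56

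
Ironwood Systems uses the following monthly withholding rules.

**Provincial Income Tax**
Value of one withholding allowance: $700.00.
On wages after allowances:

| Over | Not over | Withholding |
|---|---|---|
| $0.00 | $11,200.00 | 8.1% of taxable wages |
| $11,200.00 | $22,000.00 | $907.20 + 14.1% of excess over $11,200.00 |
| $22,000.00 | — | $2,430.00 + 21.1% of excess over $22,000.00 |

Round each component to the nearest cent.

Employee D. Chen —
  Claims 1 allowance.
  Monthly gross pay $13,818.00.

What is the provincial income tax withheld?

$1,177.64

Provincial Income Tax: taxable = $13,818.00 − 1×$700.00 = $13,118.00
  $907.20 + 14.1% × ($13,118.00 − $11,200.00) = $907.20 + 14.1% × $1,918.00 = $1,177.64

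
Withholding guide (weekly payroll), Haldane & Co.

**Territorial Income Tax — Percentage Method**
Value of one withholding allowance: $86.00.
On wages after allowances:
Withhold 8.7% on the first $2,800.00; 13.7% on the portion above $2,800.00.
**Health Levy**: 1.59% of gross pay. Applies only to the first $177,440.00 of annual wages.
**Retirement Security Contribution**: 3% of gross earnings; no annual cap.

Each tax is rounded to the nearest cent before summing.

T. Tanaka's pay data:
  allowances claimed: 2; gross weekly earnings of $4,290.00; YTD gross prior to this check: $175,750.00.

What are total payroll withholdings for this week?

$579.74

Territorial Income Tax: taxable = $4,290.00 − 2×$86.00 = $4,118.00
  $243.60 + 13.7% × ($4,118.00 − $2,800.00) = $243.60 + 13.7% × $1,318.00 = $424.17
Health Levy: cap $177,440.00 − YTD $175,750.00 = $1,690.00 subject; 1.59% × $1,690.00 = $26.87
Retirement Security Contribution: 3% × $4,290.00 = $128.70
Total: $424.17 + $26.87 + $128.70 = $579.74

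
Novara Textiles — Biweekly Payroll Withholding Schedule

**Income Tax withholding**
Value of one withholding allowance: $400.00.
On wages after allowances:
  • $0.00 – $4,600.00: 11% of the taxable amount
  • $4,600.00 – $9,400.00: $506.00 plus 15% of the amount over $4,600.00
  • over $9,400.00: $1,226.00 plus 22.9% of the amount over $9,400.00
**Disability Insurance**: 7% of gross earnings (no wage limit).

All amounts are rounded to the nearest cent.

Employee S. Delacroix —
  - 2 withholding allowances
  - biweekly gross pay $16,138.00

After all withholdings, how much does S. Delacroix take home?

$12,422.54

Income Tax: taxable = $16,138.00 − 2×$400.00 = $15,338.00
  $1,226.00 + 22.9% × ($15,338.00 − $9,400.00) = $1,226.00 + 22.9% × $5,938.00 = $2,585.80
Disability Insurance: 7% × $16,138.00 = $1,129.66
Total withheld: $2,585.80 + $1,129.66 = $3,715.46
Net pay: $16,138.00 − $3,715.46 = $12,422.54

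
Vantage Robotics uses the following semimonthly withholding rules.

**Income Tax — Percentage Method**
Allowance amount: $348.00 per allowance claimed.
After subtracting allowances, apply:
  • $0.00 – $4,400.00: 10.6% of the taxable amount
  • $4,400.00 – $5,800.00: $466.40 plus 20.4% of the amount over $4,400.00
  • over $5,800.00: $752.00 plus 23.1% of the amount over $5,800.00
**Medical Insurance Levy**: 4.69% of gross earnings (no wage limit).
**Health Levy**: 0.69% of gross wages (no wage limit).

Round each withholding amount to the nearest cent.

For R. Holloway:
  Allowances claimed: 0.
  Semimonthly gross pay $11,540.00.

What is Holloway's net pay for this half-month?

Income Tax: taxable = $11,540.00
  $752.00 + 23.1% × ($11,540.00 − $5,800.00) = $752.00 + 23.1% × $5,740.00 = $2,077.94
Medical Insurance Levy: 4.69% × $11,540.00 = $541.23
Health Levy: 0.69% × $11,540.00 = $79.63
Total withheld: $2,077.94 + $541.23 + $79.63 = $2,698.80
Net pay: $11,540.00 − $2,698.80 = $8,841.20

$8,841.20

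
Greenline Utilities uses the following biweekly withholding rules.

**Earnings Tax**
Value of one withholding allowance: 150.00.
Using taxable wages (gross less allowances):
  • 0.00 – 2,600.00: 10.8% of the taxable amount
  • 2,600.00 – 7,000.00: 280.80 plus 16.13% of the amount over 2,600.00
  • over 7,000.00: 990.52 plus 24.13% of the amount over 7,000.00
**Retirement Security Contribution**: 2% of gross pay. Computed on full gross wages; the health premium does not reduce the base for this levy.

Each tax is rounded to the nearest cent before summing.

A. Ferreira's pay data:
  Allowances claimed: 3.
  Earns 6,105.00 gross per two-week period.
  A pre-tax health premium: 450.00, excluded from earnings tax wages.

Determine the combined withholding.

Earnings Tax: taxable = 6,105.00 − 450.00 − 3×150.00 = 5,205.00
  280.80 + 16.13% × (5,205.00 − 2,600.00) = 280.80 + 16.13% × 2,605.00 = 700.99
Retirement Security Contribution: 2% × 6,105.00 = 122.10
Total: 700.99 + 122.10 = 823.09

823.09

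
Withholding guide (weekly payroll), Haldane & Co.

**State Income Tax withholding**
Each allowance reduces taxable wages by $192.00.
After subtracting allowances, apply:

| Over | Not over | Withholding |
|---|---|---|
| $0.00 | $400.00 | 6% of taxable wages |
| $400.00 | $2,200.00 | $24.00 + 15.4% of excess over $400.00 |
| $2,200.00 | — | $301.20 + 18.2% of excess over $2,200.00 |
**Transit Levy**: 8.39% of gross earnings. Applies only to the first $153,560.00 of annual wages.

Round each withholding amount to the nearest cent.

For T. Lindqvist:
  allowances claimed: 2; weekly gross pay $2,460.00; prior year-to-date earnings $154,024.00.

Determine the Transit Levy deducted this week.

$0.00

Transit Levy: YTD $154,024.00 ≥ cap $153,560.00 → $0.00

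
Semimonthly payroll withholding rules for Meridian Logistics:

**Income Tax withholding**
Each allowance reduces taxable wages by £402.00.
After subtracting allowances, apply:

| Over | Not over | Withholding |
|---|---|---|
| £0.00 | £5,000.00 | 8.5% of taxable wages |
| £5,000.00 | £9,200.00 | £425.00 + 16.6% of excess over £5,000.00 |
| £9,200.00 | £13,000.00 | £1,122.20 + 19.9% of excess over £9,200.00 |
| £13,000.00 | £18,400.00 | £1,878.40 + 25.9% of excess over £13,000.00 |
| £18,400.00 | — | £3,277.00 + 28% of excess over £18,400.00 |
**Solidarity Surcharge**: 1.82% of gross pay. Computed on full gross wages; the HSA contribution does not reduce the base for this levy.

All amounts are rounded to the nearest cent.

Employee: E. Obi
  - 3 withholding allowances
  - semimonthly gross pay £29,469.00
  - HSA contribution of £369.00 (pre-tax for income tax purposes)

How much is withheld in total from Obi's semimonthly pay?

Income Tax: taxable = £29,469.00 − £369.00 − 3×£402.00 = £27,894.00
  £3,277.00 + 28% × (£27,894.00 − £18,400.00) = £3,277.00 + 28% × £9,494.00 = £5,935.32
Solidarity Surcharge: 1.82% × £29,469.00 = £536.34
Total: £5,935.32 + £536.34 = £6,471.66

£6,471.66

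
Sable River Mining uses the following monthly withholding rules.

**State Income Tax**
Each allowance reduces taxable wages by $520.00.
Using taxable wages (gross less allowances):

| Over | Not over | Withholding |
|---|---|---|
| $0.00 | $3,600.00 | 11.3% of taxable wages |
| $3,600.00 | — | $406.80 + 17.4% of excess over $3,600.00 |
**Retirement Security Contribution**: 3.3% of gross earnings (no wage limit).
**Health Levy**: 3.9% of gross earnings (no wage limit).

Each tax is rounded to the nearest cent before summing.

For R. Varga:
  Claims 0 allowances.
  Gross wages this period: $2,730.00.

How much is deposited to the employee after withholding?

State Income Tax: taxable = $2,730.00
  11.3% × $2,730.00 = $308.49
Retirement Security Contribution: 3.3% × $2,730.00 = $90.09
Health Levy: 3.9% × $2,730.00 = $106.47
Total withheld: $308.49 + $90.09 + $106.47 = $505.05
Net pay: $2,730.00 − $505.05 = $2,224.95

$2,224.95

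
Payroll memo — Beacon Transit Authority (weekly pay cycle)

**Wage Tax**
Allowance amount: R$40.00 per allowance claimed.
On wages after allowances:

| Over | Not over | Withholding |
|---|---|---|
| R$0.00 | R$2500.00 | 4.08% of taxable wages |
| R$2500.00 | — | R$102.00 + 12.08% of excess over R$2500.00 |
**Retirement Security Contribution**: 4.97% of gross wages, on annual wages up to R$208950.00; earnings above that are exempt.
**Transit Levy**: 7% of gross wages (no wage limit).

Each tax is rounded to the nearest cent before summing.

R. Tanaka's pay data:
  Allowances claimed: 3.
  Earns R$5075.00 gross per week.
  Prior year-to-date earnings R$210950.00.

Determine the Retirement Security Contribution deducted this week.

Retirement Security Contribution: YTD R$210950.00 ≥ cap R$208950.00 → R$0.00

R$0.00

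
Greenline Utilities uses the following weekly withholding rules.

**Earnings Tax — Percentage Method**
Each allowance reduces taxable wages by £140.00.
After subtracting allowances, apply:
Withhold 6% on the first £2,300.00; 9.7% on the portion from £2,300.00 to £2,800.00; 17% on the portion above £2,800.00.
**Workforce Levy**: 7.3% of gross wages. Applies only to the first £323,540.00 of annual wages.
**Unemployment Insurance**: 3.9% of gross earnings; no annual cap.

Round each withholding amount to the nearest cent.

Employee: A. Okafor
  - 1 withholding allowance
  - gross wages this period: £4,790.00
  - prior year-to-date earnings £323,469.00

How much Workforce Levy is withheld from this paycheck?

£5.18

Workforce Levy: cap £323,540.00 − YTD £323,469.00 = £71.00 subject; 7.3% × £71.00 = £5.18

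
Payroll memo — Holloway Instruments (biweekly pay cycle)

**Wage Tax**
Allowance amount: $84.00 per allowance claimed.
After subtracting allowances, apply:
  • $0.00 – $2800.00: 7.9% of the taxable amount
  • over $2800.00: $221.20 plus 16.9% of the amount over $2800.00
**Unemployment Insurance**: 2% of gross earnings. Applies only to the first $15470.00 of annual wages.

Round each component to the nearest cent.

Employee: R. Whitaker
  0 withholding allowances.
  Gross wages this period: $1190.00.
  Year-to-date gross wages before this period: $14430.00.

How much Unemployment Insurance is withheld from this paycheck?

Unemployment Insurance: cap $15470.00 − YTD $14430.00 = $1040.00 subject; 2% × $1040.00 = $20.80

$20.80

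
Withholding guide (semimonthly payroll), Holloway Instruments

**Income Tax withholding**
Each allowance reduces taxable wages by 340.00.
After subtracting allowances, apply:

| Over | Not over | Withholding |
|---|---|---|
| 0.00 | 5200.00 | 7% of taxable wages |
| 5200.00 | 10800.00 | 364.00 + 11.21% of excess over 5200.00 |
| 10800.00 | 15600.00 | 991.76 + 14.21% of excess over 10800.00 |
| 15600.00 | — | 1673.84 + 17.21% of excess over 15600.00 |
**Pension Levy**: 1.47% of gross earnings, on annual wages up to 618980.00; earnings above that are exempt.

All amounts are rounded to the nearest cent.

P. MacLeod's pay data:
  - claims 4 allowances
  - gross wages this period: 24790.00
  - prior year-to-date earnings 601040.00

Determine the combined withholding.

3285.10

Income Tax: taxable = 24790.00 − 4×340.00 = 23430.00
  1673.84 + 17.21% × (23430.00 − 15600.00) = 1673.84 + 17.21% × 7830.00 = 3021.38
Pension Levy: cap 618980.00 − YTD 601040.00 = 17940.00 subject; 1.47% × 17940.00 = 263.72
Total: 3021.38 + 263.72 = 3285.10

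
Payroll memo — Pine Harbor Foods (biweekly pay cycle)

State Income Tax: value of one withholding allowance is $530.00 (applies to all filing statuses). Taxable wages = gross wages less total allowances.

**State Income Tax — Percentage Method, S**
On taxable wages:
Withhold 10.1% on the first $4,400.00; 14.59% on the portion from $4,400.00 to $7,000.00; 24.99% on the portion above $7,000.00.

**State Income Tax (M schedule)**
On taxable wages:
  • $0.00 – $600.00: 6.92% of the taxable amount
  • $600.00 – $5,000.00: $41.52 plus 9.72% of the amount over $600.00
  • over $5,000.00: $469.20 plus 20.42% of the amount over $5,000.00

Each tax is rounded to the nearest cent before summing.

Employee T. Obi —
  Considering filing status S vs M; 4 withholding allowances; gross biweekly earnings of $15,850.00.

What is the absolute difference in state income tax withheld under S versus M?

$253.70

State Income Tax (S): taxable = $15,850.00 − 4×$530.00 = $13,730.00
  $823.74 + 24.99% × ($13,730.00 − $7,000.00) = $823.74 + 24.99% × $6,730.00 = $2,505.57
State Income Tax (M): taxable = $15,850.00 − 4×$530.00 = $13,730.00
  $469.20 + 20.42% × ($13,730.00 − $5,000.00) = $469.20 + 20.42% × $8,730.00 = $2,251.87
Difference: |$2,505.57 − $2,251.87| = $253.70 (higher under S)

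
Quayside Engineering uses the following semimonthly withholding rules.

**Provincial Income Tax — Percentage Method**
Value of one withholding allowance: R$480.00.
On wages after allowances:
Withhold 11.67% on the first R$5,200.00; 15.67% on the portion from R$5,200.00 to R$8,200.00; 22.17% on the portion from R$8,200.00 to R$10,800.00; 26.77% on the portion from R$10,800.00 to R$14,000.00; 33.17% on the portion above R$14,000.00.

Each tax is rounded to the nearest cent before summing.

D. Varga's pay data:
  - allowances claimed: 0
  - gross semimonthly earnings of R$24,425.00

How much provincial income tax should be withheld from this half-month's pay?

Provincial Income Tax: taxable = R$24,425.00
  R$2,510.00 + 33.17% × (R$24,425.00 − R$14,000.00) = R$2,510.00 + 33.17% × R$10,425.00 = R$5,967.97

R$5,967.97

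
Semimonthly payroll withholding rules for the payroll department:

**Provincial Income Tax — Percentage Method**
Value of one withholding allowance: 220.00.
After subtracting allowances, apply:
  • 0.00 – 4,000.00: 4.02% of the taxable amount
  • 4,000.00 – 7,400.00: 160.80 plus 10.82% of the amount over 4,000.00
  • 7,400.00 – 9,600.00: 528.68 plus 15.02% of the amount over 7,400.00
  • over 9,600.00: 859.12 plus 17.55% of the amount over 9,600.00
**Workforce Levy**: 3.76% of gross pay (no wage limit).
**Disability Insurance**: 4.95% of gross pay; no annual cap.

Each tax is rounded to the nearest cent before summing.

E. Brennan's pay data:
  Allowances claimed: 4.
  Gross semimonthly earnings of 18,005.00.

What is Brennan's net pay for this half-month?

14,257.00

Provincial Income Tax: taxable = 18,005.00 − 4×220.00 = 17,125.00
  859.12 + 17.55% × (17,125.00 − 9,600.00) = 859.12 + 17.55% × 7,525.00 = 2,179.76
Workforce Levy: 3.76% × 18,005.00 = 676.99
Disability Insurance: 4.95% × 18,005.00 = 891.25
Total withheld: 2,179.76 + 676.99 + 891.25 = 3,748.00
Net pay: 18,005.00 − 3,748.00 = 14,257.00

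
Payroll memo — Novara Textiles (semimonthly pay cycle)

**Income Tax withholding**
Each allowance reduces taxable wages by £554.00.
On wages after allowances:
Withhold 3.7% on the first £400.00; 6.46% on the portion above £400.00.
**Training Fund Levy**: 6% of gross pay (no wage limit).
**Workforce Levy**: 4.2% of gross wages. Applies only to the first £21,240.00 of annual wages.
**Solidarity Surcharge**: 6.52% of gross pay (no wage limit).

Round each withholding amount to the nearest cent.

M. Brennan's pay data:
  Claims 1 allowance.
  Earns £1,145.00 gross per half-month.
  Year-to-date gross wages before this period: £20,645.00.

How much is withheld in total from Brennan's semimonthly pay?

£195.48

Income Tax: taxable = £1,145.00 − 1×£554.00 = £591.00
  £14.80 + 6.46% × (£591.00 − £400.00) = £14.80 + 6.46% × £191.00 = £27.14
Training Fund Levy: 6% × £1,145.00 = £68.70
Workforce Levy: cap £21,240.00 − YTD £20,645.00 = £595.00 subject; 4.2% × £595.00 = £24.99
Solidarity Surcharge: 6.52% × £1,145.00 = £74.65
Total: £27.14 + £68.70 + £24.99 + £74.65 = £195.48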